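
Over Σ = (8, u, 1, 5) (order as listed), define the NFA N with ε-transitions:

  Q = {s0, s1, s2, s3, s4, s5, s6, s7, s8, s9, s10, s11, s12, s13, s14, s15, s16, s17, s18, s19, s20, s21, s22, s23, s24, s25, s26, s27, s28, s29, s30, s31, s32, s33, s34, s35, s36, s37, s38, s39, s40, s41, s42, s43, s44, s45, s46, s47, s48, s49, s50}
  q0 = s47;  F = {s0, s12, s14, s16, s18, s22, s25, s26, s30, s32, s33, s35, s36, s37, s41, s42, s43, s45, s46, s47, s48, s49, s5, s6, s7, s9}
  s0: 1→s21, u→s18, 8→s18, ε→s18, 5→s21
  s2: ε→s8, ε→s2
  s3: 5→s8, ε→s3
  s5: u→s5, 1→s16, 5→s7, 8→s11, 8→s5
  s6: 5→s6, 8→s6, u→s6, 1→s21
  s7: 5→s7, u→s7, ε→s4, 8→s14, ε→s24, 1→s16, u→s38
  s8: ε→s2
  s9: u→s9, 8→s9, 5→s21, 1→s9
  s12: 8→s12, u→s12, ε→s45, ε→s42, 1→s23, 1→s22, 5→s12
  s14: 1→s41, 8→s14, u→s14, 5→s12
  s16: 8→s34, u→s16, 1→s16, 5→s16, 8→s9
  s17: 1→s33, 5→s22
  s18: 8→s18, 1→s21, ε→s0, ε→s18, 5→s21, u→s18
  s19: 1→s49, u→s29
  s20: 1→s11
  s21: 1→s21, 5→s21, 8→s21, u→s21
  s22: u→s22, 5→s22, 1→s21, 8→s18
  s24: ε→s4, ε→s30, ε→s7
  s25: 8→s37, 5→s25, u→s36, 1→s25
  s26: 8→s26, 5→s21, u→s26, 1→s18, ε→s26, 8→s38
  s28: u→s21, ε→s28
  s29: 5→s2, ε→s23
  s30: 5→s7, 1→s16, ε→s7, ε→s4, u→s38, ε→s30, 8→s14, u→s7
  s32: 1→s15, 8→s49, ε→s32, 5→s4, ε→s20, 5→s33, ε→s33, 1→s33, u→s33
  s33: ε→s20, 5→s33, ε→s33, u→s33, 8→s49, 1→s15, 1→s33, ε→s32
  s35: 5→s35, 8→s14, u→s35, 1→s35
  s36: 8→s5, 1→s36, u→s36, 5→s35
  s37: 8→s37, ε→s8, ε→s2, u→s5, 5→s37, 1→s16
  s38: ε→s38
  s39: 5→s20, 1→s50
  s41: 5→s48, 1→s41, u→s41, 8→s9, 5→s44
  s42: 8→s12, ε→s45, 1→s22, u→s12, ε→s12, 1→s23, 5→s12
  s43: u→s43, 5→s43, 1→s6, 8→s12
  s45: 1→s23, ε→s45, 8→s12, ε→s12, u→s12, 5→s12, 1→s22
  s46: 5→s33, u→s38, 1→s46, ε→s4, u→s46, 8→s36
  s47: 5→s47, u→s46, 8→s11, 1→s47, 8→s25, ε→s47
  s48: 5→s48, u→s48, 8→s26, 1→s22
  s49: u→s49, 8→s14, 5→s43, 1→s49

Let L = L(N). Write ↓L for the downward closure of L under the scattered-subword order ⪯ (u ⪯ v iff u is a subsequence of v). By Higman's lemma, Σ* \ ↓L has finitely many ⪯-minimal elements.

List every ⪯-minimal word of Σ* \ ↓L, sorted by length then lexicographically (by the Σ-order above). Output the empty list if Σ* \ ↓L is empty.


min(Σ*\↓L) = [88185, u58511].

|Q|=51, |F|=26, |δ|=167 (35 ε).
min D↑ (22 st, q0=0, F={14}): 0:8→1,u→2,1→0,5→0 1:8→3,u→4,1→1,5→1 2:8→4,u→2,1→2,5→5 3:8→3,u→6,1→7,5→3 4:8→6,u→4,1→4,5→8 5:8→9,u→5,1→5,5→5 6:8→6,u→6,1→7,5→10 7:8→11,u→7,1→7,5→7 8:8→12,u→8,1→8,5→8 9:8→12,u→9,1→9,5→13 10:8→12,u→10,1→7,5→10 11:8→11,u→11,1→11,5→14 12:8→12,u→12,1→15,5→16 13:8→16,u→13,1→17,5→13 14:8→14,u→14,1→14,5→14 15:8→11,u→15,1→15,5→18 16:8→16,u→16,1→19,5→16 17:8→17,u→17,1→14,5→17 18:8→20,u→18,1→19,5→18 19:8→21,u→19,1→14,5→19 20:8→20,u→20,1→21,5→14 21:8→21,u→21,1→14,5→14 [Hopcroft].
'88185': run [38, 32, 27, 13, 7, 1] end={s21} rej; 5/5 del acc.
'u58511': |S_i|=[38, 33, 30, 19, 14, 6, 1] end={s21} — reject; 6/6 del acc.
2 minimals (antichain).


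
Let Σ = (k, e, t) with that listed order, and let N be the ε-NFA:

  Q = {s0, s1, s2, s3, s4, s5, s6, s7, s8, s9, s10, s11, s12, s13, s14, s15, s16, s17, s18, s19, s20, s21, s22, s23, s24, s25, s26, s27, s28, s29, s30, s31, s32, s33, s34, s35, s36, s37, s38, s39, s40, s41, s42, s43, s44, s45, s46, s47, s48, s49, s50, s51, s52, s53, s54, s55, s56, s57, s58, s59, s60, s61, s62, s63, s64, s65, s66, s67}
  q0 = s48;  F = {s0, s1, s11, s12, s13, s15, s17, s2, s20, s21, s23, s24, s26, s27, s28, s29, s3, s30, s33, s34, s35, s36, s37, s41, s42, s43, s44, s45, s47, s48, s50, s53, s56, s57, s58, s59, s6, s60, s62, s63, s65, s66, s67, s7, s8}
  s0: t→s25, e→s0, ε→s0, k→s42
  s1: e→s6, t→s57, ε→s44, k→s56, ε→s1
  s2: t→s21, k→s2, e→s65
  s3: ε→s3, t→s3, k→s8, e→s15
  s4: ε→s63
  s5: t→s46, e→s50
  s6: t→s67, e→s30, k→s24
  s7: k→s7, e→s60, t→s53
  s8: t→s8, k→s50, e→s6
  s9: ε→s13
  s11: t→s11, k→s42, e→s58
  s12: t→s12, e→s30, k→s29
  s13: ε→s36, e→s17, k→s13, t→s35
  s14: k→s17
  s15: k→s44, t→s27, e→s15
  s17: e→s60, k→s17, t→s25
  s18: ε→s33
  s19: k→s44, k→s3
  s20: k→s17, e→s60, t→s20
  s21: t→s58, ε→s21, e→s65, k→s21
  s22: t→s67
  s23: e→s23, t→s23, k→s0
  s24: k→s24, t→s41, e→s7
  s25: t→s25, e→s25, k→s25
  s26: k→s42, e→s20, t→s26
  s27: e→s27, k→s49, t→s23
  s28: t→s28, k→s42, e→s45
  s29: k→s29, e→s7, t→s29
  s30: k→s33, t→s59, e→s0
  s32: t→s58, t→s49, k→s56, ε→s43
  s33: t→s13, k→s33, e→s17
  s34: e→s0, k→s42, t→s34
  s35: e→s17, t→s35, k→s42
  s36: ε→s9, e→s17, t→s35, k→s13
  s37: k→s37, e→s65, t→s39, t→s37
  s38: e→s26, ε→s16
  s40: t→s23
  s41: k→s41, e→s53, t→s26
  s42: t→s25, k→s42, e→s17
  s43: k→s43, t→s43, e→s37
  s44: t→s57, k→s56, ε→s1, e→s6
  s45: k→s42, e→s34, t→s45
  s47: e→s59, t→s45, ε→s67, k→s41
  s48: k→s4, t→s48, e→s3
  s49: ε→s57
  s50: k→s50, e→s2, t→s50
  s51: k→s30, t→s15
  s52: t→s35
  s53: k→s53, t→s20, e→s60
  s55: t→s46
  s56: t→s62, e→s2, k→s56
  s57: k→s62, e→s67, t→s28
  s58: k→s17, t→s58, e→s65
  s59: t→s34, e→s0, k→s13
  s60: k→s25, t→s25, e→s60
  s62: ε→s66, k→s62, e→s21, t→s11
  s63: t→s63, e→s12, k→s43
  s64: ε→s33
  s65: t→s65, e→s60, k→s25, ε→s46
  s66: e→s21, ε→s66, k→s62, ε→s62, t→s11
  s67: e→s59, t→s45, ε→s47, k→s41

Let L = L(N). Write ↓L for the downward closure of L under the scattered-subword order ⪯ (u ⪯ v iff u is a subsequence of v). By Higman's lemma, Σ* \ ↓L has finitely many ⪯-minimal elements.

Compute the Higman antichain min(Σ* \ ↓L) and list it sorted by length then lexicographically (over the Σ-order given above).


|Q|=68, |F|=45, |δ|=175 (21 ε).
min D↑ (42 st, q0=0, F={25}): 0:k→1,e→2,t→0 1:k→3,e→4,t→1 2:k→5,e→6,t→2 3:k→3,e→7,t→3 4:k→8,e→9,t→4 5:k→10,e→11,t→5 6:k→12,e→6,t→13 7:k→7,e→14,t→7 8:k→8,e→15,t→8 9:k→16,e→17,t→18 10:k→10,e→19,t→10 11:k→20,e→9,t→21 12:k→22,e→11,t→23 13:k→23,e→13,t→24 14:k→25,e→26,t→14 15:k→15,e→26,t→27 16:k→16,e→28,t→29 17:k→30,e→17,t→25 18:k→29,e→17,t→31 19:k→19,e→14,t→32 20:k→20,e→15,t→33 21:k→33,e→18,t→34 22:k→22,e→19,t→35 23:k→35,e→21,t→36 24:k→17,e→24,t→24 25:k→25,e→25,t→25 26:k→25,e→26,t→25 27:k→27,e→26,t→37 28:k→28,e→26,t→25 29:k→29,e→28,t→38 30:k→30,e→28,t→25 31:k→30,e→17,t→31 32:k→32,e→14,t→39 33:k→33,e→27,t→40 34:k→30,e→31,t→34 35:k→35,e→32,t→41 36:k→30,e→34,t→36 37:k→28,e→26,t→37 38:k→30,e→28,t→38 39:k→28,e→14,t→39 40:k→30,e→37,t→40 41:k→30,e→39,t→41.
'kkeek': |S_i|=[51, 46, 29, 13, 4, 1] end={s25} ∉↓L; 5/5 del acc.
'keeet': N↓-sim [51, 46, 32, 18, 5, 1] end={s25} rej; 5/5 del acc.
'eettkt': run [51, 47, 40, 30, 16, 5, 1] end={s25} — reject; 6/6 deletions ∈↓L.
3 words, ⪯-incomp.

A = [kkeek, keeet, eettkt].


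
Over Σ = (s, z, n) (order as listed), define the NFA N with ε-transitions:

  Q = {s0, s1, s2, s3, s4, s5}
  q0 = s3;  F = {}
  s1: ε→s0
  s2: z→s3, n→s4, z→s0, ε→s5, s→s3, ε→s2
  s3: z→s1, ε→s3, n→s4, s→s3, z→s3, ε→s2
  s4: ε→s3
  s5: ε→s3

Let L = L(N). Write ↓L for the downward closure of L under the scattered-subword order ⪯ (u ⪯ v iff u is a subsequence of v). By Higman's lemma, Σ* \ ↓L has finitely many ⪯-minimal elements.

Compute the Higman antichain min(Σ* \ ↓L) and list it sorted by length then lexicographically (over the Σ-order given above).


Antichain: [ε].

|Q|=6, |F|=0, |δ|=15 (7 ε).
min D↑ (1 st, q0=0, F={0}): 0:s→0,z→0,n→0 [Hopcroft].
ε ∈ L(D↑) ⇒ ↓L = ∅.


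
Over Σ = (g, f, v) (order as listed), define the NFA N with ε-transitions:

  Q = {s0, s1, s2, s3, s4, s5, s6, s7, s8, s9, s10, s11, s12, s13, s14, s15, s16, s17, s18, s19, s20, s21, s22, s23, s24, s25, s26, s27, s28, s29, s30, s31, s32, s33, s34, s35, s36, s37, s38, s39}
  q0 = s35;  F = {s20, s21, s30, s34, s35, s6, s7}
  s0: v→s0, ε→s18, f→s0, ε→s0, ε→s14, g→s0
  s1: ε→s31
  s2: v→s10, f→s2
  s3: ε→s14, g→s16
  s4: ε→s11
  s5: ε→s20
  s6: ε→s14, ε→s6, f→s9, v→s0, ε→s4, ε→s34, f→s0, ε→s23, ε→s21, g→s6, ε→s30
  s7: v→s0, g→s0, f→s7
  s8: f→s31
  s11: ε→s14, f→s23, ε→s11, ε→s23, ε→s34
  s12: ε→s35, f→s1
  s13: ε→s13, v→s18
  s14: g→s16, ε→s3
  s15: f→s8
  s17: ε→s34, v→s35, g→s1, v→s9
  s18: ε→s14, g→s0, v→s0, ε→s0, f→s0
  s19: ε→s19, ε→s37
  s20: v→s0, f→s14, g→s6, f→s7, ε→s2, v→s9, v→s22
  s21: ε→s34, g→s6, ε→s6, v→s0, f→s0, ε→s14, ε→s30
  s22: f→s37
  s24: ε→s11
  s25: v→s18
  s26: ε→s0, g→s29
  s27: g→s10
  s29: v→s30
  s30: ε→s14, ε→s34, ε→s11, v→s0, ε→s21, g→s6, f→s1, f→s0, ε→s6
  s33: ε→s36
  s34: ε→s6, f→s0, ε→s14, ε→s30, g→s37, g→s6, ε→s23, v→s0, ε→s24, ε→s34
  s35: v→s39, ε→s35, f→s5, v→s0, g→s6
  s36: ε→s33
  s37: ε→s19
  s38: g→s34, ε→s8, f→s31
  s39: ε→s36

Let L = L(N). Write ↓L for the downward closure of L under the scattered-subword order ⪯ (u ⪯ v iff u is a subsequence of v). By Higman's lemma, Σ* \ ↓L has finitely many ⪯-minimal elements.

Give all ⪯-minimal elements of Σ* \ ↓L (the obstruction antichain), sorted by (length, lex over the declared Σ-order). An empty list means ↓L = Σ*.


|Q|=40, |F|=7, |δ|=103 (50 ε).
min D↑ (5 st, q0=0, F={3}): 0:g→1,f→2,v→3 1:g→1,f→3,v→3 2:g→1,f→4,v→3 3:g→3,f→3,v→3 4:g→3,f→4,v→3.
'v': |S_i|=[28, 13] end={s0,s10,s14,s16,s18,s19,s22,s3,s33,s36,s37,s39,…} — reject; 1/1 deletions ∈↓L.
'gf': run [28, 18, 9] end={s0,s1,s14,s16,s18,s23,s3,s31,s9} — reject; 2/2 single-dels accept.
'ffg': |S_i|=[28, 24, 14, 5] end={s0,s14,s16,s18,s3} rej; 3/3 deletions ∈↓L.
3 minimals (antichain).

Antichain: [v, gf, ffg].


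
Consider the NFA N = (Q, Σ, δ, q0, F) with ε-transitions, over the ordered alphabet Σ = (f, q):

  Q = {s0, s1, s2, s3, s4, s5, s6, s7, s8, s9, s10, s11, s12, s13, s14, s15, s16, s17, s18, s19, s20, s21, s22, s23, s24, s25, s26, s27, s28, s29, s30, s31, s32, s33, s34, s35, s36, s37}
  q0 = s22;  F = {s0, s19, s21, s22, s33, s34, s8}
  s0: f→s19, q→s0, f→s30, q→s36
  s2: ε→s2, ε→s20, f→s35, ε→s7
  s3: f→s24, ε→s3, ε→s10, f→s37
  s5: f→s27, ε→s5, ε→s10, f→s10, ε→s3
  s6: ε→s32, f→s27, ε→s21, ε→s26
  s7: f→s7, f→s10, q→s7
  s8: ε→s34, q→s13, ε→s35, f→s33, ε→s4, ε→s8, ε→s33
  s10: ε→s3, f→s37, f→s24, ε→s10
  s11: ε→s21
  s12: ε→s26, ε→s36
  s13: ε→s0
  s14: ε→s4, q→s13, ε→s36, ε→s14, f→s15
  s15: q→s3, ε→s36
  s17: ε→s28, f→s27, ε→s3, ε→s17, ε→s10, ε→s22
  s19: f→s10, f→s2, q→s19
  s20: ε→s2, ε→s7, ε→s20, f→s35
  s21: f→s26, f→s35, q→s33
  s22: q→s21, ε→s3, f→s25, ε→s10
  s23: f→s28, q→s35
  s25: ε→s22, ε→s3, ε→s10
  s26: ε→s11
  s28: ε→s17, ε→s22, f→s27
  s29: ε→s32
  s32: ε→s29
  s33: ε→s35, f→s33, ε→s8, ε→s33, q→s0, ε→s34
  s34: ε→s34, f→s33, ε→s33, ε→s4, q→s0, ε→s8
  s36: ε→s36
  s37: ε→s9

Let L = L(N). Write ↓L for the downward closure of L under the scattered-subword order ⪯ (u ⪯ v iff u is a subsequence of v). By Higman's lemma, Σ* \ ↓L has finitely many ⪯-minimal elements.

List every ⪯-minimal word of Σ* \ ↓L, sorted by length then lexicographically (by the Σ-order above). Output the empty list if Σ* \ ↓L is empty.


|Q|=38, |F|=7, |δ|=91 (54 ε).
min D↑ (6 st, q0=0, F={5}): 0:f→0,q→1 1:f→1,q→2 2:f→2,q→3 3:f→4,q→3 4:f→5,q→4 5:f→5,q→5.
'qqqff': |S_i|=[23, 21, 18, 14, 11, 9] end={s10,s2,s20,s24,s3,s35,s37,s7,s9} ∉↓L; 5/5 del acc.
1 obstructions.

Antichain: [qqqff].


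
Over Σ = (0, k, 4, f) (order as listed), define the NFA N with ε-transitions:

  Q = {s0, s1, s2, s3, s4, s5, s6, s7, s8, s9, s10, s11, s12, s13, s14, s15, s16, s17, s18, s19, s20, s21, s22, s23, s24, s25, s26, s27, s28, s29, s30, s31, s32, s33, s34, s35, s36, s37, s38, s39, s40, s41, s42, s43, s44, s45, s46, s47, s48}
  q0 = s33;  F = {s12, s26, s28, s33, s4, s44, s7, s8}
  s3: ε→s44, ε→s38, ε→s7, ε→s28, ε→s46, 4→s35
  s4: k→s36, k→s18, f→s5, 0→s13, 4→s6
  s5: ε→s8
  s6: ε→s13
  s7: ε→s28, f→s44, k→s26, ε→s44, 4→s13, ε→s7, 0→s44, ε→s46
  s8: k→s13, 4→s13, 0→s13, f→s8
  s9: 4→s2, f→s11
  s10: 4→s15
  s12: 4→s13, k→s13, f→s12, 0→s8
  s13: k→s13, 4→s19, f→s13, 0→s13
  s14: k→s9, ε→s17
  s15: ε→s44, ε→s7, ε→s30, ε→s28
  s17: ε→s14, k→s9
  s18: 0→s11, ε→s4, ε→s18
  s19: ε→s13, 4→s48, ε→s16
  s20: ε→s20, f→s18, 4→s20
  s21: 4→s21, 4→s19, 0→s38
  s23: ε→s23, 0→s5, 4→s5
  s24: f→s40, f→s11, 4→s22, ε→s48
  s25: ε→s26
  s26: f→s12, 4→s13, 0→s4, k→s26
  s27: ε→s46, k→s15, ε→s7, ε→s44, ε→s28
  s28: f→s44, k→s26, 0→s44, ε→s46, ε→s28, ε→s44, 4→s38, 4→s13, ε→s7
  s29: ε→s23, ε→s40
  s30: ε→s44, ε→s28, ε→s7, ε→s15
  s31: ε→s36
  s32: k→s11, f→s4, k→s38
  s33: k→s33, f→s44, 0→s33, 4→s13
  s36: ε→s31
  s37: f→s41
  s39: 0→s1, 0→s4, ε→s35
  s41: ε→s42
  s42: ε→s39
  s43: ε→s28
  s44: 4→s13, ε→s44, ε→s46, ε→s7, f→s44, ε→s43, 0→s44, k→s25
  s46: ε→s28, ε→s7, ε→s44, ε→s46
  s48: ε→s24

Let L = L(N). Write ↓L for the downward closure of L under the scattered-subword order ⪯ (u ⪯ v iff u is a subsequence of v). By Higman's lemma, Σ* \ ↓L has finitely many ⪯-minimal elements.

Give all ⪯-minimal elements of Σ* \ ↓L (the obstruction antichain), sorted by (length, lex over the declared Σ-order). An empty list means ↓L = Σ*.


|Q|=49, |F|=8, |δ|=117 (54 ε).
min D↑ (7 st, q0=0, F={1}): 0:0→0,k→0,4→1,f→2 1:0→1,k→1,4→1,f→1 2:0→2,k→3,4→1,f→2 3:0→4,k→3,4→1,f→5 4:0→1,k→4,4→1,f→6 5:0→6,k→1,4→1,f→5 6:0→1,k→1,4→1,f→6 (ε-aug+det+¬).
'4': |S_i|=[25, 10] end={s11,s13,s16,s19,s22,s24,s38,s40,s48,s6} — reject; 1/1 deletions ∈↓L.
'fk00': N↓-sim [25, 24, 18, 15, 8] end={s11,s13,s16,s19,s22,s24,s40,s48} rej; 4/4 single-dels accept.
'fkfk': |S_i|=[25, 24, 18, 11, 8] end={s11,s13,s16,s19,s22,s24,s40,s48} ∉↓L; 4/4 single-dels accept.
3 obstructions.

Antichain: [4, fk00, fkfk].


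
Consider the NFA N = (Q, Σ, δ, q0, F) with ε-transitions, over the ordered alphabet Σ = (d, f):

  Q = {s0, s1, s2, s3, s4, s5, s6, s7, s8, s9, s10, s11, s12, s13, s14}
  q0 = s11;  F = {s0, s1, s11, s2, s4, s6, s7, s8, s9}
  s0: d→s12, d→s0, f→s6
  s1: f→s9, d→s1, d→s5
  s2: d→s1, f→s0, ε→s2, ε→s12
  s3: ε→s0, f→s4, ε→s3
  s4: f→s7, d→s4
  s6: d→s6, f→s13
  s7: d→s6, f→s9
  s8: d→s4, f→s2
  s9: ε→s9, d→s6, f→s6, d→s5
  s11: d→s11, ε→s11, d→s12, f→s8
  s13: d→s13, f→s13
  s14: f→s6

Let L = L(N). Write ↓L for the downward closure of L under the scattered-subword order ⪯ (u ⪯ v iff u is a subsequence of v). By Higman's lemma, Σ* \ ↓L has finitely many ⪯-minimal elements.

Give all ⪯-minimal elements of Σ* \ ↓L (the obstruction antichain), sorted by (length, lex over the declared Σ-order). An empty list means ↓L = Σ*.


Antichain: [fdfdf, fffff].

|Q|=15, |F|=9, |δ|=32 (6 ε).
min D↑ (10 st, q0=0, F={9}): 0:d→0,f→1 1:d→2,f→3 2:d→2,f→4 3:d→5,f→6 4:d→7,f→8 5:d→5,f→8 6:d→6,f→7 7:d→7,f→9 8:d→7,f→7 9:d→9,f→9 [Hopcroft].
'fdfdf': |S_i|=[12, 11, 9, 5, 3, 1] end={s13} rej; 5/5 del acc.
'fffff': run [12, 11, 9, 6, 2, 1] end={s13} rej; 5/5 single-dels accept.
2 words, ⪯-incomp.


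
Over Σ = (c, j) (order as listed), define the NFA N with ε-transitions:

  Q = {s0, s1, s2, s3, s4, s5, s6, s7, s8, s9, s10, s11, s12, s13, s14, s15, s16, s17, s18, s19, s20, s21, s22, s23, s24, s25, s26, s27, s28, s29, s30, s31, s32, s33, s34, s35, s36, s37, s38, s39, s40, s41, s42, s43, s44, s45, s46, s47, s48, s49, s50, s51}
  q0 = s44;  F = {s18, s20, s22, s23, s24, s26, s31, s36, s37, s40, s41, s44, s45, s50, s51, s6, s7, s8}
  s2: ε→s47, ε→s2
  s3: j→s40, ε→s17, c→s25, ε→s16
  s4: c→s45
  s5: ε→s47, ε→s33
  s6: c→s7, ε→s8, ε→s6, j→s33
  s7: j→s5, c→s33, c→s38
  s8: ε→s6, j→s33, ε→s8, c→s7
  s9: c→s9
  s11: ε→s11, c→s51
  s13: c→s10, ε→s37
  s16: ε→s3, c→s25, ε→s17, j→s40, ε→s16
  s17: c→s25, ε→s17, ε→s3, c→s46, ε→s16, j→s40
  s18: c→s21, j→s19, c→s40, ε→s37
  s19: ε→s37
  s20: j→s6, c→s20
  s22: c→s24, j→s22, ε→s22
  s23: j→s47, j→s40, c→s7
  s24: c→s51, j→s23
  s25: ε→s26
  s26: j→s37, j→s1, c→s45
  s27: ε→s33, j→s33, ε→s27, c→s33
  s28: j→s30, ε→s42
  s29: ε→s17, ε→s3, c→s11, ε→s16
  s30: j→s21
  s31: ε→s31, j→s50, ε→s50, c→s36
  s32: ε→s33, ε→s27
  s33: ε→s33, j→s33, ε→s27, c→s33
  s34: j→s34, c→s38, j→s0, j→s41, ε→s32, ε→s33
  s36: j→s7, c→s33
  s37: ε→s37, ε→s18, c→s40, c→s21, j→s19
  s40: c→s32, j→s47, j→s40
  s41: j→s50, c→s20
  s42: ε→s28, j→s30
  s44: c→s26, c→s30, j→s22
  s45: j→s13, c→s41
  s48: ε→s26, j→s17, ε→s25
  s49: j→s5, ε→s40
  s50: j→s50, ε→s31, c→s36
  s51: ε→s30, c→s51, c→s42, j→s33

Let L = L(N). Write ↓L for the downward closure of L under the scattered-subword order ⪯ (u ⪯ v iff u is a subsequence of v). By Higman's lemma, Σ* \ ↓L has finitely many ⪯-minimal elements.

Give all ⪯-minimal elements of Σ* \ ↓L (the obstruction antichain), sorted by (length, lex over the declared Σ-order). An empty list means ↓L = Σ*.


|Q|=52, |F|=18, |δ|=113 (44 ε).
min D↑ (16 st, q0=0, F={12}): 0:c→1,j→2 1:c→3,j→4 2:c→5,j→2 3:c→6,j→4 4:c→7,j→4 5:c→8,j→9 6:c→10,j→11 7:c→12,j→7 8:c→8,j→12 9:c→13,j→7 10:c→10,j→14 11:c→15,j→11 12:c→12,j→12 13:c→12,j→12 14:c→13,j→12 15:c→12,j→13 [Hopcroft].
'cjcc': run [32, 30, 22, 11, 4] end={s27,s32,s33,s38} — reject; 4/4 deletions ∈↓L.
'jccj': |S_i|=[32, 27, 17, 12, 6] end={s21,s27,s30,s33,s47,s5} rej; 4/4 del acc.
'jcjjc': N↓-sim [32, 27, 17, 11, 7, 3] end={s27,s32,s33} rej; 5/5 del acc.
'ccccjj': run [32, 30, 26, 21, 16, 10, 5] end={s21,s27,s33,s47,s5} ∉↓L; 6/6 single-dels accept.
4 obstructions.

Antichain: [cjcc, jccj, jcjjc, ccccjj].


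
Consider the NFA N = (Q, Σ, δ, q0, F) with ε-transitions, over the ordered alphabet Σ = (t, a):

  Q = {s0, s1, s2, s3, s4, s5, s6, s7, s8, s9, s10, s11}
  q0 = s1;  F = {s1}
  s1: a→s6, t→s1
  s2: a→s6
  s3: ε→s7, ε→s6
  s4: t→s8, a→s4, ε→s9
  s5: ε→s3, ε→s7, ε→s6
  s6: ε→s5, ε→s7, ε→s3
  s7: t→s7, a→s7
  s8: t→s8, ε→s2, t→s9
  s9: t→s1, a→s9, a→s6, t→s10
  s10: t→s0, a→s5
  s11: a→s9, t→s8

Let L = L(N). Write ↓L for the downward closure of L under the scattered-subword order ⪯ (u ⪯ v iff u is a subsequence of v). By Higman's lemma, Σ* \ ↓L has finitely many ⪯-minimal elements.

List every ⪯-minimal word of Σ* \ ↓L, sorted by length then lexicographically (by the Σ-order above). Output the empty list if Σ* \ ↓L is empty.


A = [a].

|Q|=12, |F|=1, |δ|=27 (10 ε).
min D↑ (2 st, q0=0, F={1}): 0:t→0,a→1 1:t→1,a→1 [Hopcroft].
'a': N↓-sim [5, 4] end={s3,s5,s6,s7} — reject; 1/1 single-dels accept.
1 words, ⪯-incomp.


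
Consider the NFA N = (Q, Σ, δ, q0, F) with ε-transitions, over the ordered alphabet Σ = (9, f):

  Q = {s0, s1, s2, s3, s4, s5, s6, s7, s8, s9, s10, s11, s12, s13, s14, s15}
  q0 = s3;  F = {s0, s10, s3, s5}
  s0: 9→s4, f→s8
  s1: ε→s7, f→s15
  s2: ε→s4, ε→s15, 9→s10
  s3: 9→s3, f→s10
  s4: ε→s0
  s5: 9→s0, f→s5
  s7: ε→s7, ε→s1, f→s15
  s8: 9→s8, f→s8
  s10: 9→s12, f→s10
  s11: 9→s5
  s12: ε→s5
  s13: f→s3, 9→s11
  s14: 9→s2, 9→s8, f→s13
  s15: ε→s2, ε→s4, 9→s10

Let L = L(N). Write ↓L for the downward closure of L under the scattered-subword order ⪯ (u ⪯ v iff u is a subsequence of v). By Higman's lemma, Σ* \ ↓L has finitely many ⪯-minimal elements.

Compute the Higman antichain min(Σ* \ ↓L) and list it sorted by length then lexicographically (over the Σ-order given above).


|Q|=16, |F|=4, |δ|=29 (9 ε).
min D↑ (5 st, q0=0, F={4}): 0:9→0,f→1 1:9→2,f→1 2:9→3,f→2 3:9→3,f→4 4:9→4,f→4.
'f99f': N↓-sim [7, 6, 5, 3, 1] end={s8} rej; 4/4 single-dels accept.
1 obstructions.

min(Σ*\↓L) = [f99f].


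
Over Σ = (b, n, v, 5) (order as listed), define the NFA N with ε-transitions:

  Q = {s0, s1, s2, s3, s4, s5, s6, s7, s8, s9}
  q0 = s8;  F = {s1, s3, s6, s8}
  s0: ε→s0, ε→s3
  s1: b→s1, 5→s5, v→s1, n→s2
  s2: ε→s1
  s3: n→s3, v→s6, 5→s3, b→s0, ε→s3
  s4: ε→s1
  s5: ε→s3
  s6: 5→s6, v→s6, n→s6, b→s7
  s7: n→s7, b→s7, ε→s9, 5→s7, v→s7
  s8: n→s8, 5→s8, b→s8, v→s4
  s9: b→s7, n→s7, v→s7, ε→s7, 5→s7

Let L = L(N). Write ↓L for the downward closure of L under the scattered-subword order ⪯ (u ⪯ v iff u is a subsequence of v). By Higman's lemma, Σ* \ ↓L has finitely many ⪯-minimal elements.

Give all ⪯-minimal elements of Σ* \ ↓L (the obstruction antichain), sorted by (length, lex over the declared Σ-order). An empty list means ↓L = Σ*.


A = [v5vb].

|Q|=10, |F|=4, |δ|=32 (8 ε).
min D↑ (5 st, q0=0, F={4}): 0:b→0,n→0,v→1,5→0 1:b→1,n→1,v→1,5→2 2:b→2,n→2,v→3,5→2 3:b→4,n→3,v→3,5→3 4:b→4,n→4,v→4,5→4 [Hopcroft].
'v5vb': |S_i|=[10, 9, 6, 3, 2] end={s7,s9} ∉↓L; 4/4 deletions ∈↓L.
1 words, ⪯-incomp.


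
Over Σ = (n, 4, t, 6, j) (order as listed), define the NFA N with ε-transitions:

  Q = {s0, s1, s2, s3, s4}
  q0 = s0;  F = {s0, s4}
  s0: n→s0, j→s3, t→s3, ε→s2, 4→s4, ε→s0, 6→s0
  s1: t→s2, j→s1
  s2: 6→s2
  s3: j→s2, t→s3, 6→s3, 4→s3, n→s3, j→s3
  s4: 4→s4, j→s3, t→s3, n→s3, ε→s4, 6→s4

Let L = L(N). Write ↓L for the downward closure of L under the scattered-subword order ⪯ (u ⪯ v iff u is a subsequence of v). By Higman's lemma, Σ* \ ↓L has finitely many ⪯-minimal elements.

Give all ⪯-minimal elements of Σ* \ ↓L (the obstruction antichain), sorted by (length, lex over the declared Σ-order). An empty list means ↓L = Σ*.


Antichain: [t, j, 4n].

|Q|=5, |F|=2, |δ|=22 (3 ε).
min D↑ (3 st, q0=0, F={2}): 0:n→0,4→1,t→2,6→0,j→2 1:n→2,4→1,t→2,6→1,j→2 2:n→2,4→2,t→2,6→2,j→2 [Hopcroft].
't': run [4, 2] end={s2,s3} ∉↓L; 1/1 deletions ∈↓L.
'j': |S_i|=[4, 2] end={s2,s3} rej; 1/1 deletions ∈↓L.
'4n': |S_i|=[4, 3, 2] end={s2,s3} — reject; 2/2 deletions ∈↓L.
3 minimals (antichain).


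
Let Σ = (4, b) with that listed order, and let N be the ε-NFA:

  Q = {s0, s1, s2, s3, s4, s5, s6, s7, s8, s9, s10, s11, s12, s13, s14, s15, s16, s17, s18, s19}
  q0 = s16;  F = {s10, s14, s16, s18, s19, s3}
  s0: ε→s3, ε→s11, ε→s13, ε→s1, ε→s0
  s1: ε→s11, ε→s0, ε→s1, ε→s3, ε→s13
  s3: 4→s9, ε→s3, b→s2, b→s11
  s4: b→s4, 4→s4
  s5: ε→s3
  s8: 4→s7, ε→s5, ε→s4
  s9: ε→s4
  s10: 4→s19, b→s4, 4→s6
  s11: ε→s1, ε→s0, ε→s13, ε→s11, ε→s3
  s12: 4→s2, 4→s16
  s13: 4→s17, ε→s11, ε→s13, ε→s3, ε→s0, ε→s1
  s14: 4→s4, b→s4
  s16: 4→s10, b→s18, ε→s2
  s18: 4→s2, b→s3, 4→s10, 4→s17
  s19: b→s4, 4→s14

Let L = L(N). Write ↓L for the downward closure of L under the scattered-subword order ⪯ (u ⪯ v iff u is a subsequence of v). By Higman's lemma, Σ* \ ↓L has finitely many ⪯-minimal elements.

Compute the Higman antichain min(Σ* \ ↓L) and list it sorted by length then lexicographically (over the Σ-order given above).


|Q|=20, |F|=6, |δ|=48 (26 ε).
min D↑ (7 st, q0=0, F={4}): 0:4→1,b→2 1:4→3,b→4 2:4→1,b→5 3:4→6,b→4 4:4→4,b→4 5:4→4,b→5 6:4→4,b→4 [Hopcroft].
'4b': N↓-sim [15, 8, 1] end={s4} ∉↓L; 2/2 del acc.
'bb4': N↓-sim [15, 14, 9, 3] end={s17,s4,s9} rej; 3/3 del acc.
'4444': N↓-sim [15, 8, 4, 2, 1] end={s4} ∉↓L; 4/4 del acc.
3 obstructions.

A = [4b, bb4, 4444].


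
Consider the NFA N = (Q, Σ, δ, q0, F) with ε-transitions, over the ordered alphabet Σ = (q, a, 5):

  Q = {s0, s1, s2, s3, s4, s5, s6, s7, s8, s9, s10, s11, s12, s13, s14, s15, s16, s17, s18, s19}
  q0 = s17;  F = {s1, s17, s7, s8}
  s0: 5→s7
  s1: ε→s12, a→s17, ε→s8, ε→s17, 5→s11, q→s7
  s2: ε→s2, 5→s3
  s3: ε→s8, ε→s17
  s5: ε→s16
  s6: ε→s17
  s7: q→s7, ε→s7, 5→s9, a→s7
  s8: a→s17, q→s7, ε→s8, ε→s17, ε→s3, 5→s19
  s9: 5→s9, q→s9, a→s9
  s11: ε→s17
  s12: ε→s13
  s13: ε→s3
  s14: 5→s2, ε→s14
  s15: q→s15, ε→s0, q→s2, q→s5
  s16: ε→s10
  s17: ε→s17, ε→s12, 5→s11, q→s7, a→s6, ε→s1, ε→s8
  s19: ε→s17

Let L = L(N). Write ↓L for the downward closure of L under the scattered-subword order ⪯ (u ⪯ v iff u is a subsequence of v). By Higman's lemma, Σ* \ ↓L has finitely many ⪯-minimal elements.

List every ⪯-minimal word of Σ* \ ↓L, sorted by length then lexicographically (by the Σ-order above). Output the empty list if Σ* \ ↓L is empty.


|Q|=20, |F|=4, |δ|=44 (23 ε).
min D↑ (3 st, q0=0, F={2}): 0:q→1,a→0,5→0 1:q→1,a→1,5→2 2:q→2,a→2,5→2 [Hopcroft].
'q5': |S_i|=[11, 2, 1] end={s9} ∉↓L; 2/2 del acc.
1 obstructions.

min(Σ*\↓L) = [q5].


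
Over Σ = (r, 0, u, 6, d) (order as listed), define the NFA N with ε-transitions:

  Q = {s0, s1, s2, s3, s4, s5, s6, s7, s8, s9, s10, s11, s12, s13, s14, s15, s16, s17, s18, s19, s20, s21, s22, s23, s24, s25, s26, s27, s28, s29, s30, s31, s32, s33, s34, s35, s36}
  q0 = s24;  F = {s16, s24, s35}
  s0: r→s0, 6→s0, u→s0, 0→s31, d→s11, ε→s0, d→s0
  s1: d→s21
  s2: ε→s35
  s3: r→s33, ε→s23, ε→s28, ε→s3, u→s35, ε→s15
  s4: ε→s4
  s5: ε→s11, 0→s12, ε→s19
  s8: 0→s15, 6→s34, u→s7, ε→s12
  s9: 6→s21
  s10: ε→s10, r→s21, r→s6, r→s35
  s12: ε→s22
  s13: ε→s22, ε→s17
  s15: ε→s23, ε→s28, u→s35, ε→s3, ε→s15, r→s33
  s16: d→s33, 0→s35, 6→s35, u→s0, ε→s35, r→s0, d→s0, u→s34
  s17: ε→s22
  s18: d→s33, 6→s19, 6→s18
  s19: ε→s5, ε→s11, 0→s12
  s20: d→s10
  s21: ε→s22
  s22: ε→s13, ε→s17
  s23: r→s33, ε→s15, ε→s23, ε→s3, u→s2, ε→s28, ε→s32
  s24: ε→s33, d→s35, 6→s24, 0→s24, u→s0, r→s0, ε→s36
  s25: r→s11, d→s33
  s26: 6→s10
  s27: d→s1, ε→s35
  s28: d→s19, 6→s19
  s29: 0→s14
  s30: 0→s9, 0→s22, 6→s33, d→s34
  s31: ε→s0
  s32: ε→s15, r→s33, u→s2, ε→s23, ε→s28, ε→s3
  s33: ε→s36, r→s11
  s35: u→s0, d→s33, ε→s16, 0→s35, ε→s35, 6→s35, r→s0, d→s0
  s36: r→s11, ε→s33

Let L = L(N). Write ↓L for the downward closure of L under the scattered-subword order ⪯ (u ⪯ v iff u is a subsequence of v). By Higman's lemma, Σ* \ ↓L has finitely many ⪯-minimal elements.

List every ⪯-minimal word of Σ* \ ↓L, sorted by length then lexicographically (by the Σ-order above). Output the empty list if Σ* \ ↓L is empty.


Antichain: [r, u, dd].

|Q|=37, |F|=3, |δ|=101 (42 ε).
min D↑ (3 st, q0=0, F={1}): 0:r→1,0→0,u→1,6→0,d→2 1:r→1,0→1,u→1,6→1,d→1 2:r→1,0→2,u→1,6→2,d→1.
'r': N↓-sim [9, 3] end={s0,s11,s31} — reject; 1/1 single-dels accept.
'u': |S_i|=[9, 4] end={s0,s11,s31,s34} rej; 1/1 single-dels accept.
'dd': run [9, 8, 5] end={s0,s11,s31,s33,s36} ∉↓L; 2/2 del acc.
3 words, ⪯-incomp.


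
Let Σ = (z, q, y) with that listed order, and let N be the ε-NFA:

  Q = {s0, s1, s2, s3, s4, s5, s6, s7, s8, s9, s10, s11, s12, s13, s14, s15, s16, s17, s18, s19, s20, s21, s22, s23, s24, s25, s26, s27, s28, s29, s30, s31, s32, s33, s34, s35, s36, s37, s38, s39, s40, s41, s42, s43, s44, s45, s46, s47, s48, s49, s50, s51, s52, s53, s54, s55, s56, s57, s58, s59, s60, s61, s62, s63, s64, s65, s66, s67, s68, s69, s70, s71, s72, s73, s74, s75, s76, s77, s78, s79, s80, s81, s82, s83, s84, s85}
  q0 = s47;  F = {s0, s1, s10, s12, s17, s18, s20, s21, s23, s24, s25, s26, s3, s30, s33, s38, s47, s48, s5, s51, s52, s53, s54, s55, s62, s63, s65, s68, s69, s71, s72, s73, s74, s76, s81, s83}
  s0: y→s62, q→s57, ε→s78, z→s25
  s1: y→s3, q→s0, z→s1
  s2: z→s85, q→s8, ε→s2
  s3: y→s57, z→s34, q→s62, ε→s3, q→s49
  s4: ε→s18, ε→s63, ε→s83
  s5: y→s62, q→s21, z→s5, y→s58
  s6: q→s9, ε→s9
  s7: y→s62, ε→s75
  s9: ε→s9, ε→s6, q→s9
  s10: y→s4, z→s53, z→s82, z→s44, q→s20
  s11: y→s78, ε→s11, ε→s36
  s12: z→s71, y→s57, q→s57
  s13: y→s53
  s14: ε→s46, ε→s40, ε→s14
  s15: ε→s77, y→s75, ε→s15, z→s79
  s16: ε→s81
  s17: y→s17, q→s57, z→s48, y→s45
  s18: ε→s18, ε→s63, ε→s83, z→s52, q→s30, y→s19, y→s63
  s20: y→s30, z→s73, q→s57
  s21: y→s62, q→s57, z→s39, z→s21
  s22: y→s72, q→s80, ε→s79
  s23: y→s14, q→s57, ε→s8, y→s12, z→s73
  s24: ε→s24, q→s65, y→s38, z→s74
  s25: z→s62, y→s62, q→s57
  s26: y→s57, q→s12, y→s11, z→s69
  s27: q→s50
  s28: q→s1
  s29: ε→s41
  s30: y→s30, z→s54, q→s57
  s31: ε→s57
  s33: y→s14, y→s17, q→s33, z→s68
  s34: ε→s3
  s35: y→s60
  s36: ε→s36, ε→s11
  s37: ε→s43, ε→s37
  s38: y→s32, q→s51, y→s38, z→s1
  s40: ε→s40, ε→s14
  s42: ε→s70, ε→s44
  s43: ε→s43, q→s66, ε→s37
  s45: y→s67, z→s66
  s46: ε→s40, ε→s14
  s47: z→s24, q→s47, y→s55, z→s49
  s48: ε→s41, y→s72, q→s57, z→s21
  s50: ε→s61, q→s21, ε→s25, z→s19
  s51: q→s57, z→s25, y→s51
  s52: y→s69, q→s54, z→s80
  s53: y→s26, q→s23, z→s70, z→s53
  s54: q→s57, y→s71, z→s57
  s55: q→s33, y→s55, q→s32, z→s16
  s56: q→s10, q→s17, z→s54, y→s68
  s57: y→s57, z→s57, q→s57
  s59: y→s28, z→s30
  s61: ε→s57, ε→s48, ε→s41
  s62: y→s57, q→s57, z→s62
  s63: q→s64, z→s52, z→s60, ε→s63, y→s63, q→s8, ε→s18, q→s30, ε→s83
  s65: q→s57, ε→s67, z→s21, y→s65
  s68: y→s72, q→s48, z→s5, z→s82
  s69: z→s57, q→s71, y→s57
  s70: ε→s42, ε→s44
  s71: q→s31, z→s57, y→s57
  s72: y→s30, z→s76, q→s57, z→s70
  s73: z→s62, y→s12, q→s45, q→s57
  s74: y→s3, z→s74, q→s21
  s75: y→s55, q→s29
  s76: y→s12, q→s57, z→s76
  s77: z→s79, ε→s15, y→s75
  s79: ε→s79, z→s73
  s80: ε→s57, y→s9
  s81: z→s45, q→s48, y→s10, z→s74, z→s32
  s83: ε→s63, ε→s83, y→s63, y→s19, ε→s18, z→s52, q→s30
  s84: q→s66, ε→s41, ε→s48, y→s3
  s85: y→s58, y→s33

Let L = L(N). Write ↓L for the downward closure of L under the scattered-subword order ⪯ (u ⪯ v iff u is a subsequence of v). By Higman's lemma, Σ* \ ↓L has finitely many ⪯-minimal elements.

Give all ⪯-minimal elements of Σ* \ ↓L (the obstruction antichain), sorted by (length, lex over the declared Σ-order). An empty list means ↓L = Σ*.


A = [zqq, zzyy, yqyq, zyqzzy, yzyyzz].

|Q|=86, |F|=36, |δ|=228 (59 ε).
min D↑ (35 st, q0=0, F={10}): 0:z→1,q→0,y→2 1:z→3,q→4,y→5 2:z→6,q→7,y→2 3:z→3,q→8,y→9 4:z→8,q→10,y→4 5:z→11,q→12,y→5 6:z→3,q→13,y→14 7:z→15,q→7,y→16 8:z→8,q→10,y→17 9:z→9,q→17,y→10 10:z→10,q→10,y→10 11:z→11,q→18,y→9 12:z→19,q→10,y→12 13:z→8,q→10,y→20 14:z→21,q→22,y→23 15:z→24,q→13,y→20 16:z→13,q→10,y→16 17:z→17,q→10,y→10 18:z→19,q→10,y→17 19:z→17,q→10,y→17 20:z→25,q→10,y→26 21:z→21,q→27,y→28 22:z→29,q→10,y→26 23:z→30,q→26,y→23 24:z→24,q→8,y→17 25:z→25,q→10,y→31 26:z→32,q→10,y→26 27:z→29,q→10,y→31 28:z→33,q→31,y→10 29:z→17,q→10,y→31 30:z→10,q→32,y→33 31:z→34,q→10,y→10 32:z→10,q→10,y→34 33:z→10,q→34,y→10 34:z→10,q→10,y→10 (ε-aug+det+¬).
'zqq': run [66, 62, 35, 7] end={s31,s45,s57,s6,s66,s67,s9} rej; 3/3 deletions ∈↓L.
'zzyy': N↓-sim [66, 62, 43, 20, 4] end={s11,s36,s57,s78} ∉↓L; 4/4 single-dels accept.
'yqyq': |S_i|=[66, 64, 41, 26, 2] end={s31,s57} — reject; 4/4 del acc.
'zyqzzy': N↓-sim [66, 62, 54, 25, 11, 5, 1] end={s57} — reject; 6/6 deletions ∈↓L.
'yzyyzz': run [66, 64, 58, 45, 27, 10, 4] end={s57,s6,s80,s9} rej; 6/6 del acc.
5 obstructions.


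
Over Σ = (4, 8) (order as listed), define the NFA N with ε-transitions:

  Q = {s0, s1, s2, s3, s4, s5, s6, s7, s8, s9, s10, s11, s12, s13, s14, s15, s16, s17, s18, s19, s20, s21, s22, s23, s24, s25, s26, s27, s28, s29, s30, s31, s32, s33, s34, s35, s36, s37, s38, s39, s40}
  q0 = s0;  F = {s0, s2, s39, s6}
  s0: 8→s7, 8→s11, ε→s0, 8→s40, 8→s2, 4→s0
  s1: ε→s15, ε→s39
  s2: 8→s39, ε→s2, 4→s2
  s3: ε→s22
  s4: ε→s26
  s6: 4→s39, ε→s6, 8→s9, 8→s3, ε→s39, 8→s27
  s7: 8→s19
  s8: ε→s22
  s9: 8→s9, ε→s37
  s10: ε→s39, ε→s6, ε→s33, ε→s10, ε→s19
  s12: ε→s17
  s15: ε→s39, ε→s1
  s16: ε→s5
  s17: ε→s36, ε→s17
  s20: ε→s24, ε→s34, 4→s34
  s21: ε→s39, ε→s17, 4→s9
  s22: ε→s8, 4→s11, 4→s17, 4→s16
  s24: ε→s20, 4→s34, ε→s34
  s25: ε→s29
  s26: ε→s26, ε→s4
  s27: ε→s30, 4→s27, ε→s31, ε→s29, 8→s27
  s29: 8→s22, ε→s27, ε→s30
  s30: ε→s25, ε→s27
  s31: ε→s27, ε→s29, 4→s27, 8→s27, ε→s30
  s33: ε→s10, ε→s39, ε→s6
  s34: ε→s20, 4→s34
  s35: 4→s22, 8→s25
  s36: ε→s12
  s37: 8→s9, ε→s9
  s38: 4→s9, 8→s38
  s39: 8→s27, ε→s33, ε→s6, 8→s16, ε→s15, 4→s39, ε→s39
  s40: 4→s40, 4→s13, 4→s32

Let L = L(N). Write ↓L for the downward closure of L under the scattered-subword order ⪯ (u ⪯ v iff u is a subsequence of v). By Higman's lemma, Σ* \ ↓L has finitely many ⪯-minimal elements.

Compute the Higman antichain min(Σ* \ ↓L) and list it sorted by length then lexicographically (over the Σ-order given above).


min(Σ*\↓L) = [888].

|Q|=41, |F|=4, |δ|=87 (51 ε).
min D↑ (4 st, q0=0, F={3}): 0:4→0,8→1 1:4→1,8→2 2:4→2,8→3 3:4→3,8→3.
'888': |S_i|=[29, 28, 23, 16] end={s11,s12,s16,s17,s22,s25,s27,s29,s3,s30,s31,s36,…} — reject; 3/3 deletions ∈↓L.
1 words, ⪯-incomp.


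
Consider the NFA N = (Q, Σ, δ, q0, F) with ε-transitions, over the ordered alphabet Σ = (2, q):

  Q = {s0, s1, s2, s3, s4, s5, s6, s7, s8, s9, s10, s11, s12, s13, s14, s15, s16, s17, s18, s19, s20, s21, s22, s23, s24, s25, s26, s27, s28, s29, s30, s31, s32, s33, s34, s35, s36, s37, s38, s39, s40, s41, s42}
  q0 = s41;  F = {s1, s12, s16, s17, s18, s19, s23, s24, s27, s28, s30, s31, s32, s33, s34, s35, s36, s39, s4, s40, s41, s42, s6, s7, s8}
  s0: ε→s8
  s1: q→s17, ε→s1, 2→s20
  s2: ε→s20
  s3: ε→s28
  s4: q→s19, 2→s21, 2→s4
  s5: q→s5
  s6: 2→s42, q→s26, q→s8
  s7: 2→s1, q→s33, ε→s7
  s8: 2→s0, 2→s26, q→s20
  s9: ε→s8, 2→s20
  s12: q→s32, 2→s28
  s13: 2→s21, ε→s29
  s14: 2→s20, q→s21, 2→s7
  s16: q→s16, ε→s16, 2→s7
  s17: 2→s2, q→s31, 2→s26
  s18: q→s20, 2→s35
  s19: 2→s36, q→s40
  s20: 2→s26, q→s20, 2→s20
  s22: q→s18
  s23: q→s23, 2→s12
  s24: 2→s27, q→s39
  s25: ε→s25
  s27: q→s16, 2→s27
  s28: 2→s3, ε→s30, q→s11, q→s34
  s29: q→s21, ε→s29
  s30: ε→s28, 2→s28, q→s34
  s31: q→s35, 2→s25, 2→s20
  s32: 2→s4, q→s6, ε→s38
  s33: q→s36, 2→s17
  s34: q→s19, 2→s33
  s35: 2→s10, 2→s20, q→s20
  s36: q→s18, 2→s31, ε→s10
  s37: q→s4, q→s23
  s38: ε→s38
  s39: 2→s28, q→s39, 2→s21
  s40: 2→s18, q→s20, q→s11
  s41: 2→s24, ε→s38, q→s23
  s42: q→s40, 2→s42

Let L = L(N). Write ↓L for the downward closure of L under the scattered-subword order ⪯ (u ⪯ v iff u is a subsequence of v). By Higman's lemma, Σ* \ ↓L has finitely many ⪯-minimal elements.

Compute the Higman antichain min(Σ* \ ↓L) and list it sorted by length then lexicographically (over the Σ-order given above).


A = [22q222, q2qqqq].

|Q|=43, |F|=25, |δ|=88 (16 ε).
min D↑ (25 st, q0=0, F={18}): 0:2→1,q→2 1:2→3,q→4 2:2→5,q→2 3:2→3,q→6 4:2→7,q→4 5:2→7,q→8 6:2→9,q→6 7:2→7,q→10 8:2→11,q→12 9:2→13,q→14 10:2→14,q→15 11:2→11,q→15 12:2→16,q→17 13:2→18,q→19 14:2→19,q→20 15:2→20,q→21 16:2→16,q→21 17:2→17,q→18 18:2→18,q→18 19:2→18,q→22 20:2→22,q→23 21:2→23,q→18 22:2→18,q→24 23:2→24,q→18 24:2→18,q→18.
'22q222': run [35, 33, 27, 18, 13, 9, 5] end={s10,s2,s20,s25,s26} rej; 6/6 single-dels accept.
'q2qqqq': |S_i|=[35, 32, 29, 23, 15, 9, 3] end={s11,s20,s26} — reject; 6/6 single-dels accept.
2 obstructions.


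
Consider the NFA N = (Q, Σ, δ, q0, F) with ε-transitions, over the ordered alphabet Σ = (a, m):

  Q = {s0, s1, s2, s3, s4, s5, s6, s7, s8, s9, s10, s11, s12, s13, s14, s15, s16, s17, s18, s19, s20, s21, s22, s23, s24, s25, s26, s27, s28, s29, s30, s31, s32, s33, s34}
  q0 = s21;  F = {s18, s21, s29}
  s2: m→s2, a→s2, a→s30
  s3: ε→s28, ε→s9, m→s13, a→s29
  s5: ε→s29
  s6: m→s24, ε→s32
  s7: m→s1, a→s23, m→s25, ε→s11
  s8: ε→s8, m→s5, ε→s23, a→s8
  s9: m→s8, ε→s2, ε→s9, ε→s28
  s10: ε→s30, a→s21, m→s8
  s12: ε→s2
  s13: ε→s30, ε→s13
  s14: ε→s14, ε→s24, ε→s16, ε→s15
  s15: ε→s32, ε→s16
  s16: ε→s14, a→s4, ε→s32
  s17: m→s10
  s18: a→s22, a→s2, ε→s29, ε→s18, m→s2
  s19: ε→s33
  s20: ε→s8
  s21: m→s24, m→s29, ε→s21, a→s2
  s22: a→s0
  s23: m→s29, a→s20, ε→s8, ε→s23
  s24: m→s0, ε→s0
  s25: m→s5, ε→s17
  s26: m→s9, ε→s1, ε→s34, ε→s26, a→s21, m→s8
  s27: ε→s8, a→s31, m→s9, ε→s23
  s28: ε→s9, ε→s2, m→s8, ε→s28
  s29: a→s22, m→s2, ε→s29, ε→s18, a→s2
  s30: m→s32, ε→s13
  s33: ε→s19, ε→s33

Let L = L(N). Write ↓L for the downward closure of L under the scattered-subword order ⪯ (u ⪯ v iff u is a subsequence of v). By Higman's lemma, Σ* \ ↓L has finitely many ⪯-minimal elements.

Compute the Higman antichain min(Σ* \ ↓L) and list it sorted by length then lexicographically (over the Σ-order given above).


|Q|=35, |F|=3, |δ|=81 (44 ε).
min D↑ (3 st, q0=0, F={1}): 0:a→1,m→2 1:a→1,m→1 2:a→1,m→1 [Hopcroft].
'a': N↓-sim [10, 6] end={s0,s13,s2,s22,s30,s32} — reject; 1/1 deletions ∈↓L.
'mm': N↓-sim [10, 9, 5] end={s0,s13,s2,s30,s32} — reject; 2/2 deletions ∈↓L.
2 obstructions.

A = [a, mm].


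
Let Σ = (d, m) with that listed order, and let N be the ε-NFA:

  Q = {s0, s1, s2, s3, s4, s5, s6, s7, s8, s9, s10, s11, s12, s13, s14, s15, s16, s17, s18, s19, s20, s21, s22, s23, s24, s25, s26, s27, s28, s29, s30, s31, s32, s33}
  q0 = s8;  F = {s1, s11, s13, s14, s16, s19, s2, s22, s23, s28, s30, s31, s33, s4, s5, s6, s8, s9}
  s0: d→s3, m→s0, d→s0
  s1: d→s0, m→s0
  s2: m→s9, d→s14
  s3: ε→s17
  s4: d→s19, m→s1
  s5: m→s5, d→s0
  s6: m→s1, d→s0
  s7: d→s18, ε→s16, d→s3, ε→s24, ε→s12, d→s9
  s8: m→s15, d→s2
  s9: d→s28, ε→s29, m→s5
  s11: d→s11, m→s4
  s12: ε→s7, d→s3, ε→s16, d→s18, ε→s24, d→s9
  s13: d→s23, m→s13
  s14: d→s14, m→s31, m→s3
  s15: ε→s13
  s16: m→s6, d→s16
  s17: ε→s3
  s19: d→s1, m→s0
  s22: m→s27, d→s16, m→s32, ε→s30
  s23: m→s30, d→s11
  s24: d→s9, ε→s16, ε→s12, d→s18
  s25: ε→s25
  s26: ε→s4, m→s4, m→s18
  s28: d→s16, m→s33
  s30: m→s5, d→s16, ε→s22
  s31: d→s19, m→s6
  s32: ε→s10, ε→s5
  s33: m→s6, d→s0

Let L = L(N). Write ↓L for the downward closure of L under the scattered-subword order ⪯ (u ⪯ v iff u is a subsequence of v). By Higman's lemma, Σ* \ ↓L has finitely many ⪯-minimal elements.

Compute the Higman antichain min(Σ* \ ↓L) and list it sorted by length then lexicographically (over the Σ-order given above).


|Q|=34, |F|=18, |δ|=69 (18 ε).
min D↑ (18 st, q0=0, F={15}): 0:d→1,m→2 1:d→3,m→4 2:d→5,m→2 3:d→3,m→6 4:d→7,m→8 5:d→9,m→10 6:d→11,m→12 7:d→13,m→14 8:d→15,m→8 9:d→9,m→16 10:d→13,m→8 11:d→17,m→15 12:d→15,m→17 13:d→13,m→12 14:d→15,m→12 15:d→15,m→15 16:d→11,m→17 17:d→15,m→15.
'dmmd': N↓-sim [26, 23, 19, 10, 3] end={s0,s17,s3} ∉↓L; 4/4 single-dels accept.
'ddmdm': |S_i|=[26, 23, 13, 9, 5, 3] end={s0,s17,s3} ∉↓L; 5/5 deletions ∈↓L.
'ddmddd': run [26, 23, 13, 9, 5, 4, 3] end={s0,s17,s3} rej; 6/6 single-dels accept.
'ddmmmm': run [26, 23, 13, 9, 5, 4, 3] end={s0,s17,s3} rej; 6/6 single-dels accept.
'mddmmm': N↓-sim [26, 23, 18, 9, 7, 4, 3] end={s0,s17,s3} — reject; 6/6 deletions ∈↓L.
5 words, ⪯-incomp.

Antichain: [dmmd, ddmdm, ddmddd, ddmmmm, mddmmm].
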